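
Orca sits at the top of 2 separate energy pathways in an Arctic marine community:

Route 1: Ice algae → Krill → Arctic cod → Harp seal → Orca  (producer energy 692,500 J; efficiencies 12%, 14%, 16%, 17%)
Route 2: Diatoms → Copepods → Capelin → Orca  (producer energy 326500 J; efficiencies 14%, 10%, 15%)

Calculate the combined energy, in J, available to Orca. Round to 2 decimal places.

1002.09 J

Route 1: 692500 × 0.12 × 0.14 × 0.16 × 0.17 = 316.4448 J
Route 2: 326500 × 0.14 × 0.1 × 0.15 = 685.65 J
Total at Orca: 316.4448 + 685.65 = 1002.0948 J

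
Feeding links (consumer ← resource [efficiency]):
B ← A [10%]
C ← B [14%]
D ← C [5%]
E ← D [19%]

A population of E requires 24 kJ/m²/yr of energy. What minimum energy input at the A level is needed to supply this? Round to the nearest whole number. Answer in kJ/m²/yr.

180451 kJ/m²/yr

Cumulative transfer efficiency: 0.1 × 0.14 × 0.05 × 0.19 = 0.000133
A energy = 24 / 0.000133 = 180451 kJ/m²/yr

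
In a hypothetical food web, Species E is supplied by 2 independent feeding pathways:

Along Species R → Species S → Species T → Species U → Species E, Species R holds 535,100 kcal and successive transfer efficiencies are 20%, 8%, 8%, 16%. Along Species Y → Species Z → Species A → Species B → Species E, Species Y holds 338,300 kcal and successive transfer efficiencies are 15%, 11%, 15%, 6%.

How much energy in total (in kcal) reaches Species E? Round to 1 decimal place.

159.8 kcal

Via Species R: 535100 × 0.2 × 0.08 × 0.08 × 0.16 = 109.58848 kcal
Via Species Y: 338300 × 0.15 × 0.11 × 0.15 × 0.06 = 50.23755 kcal
Total at Species E: 109.58848 + 50.23755 = 159.82603 kcal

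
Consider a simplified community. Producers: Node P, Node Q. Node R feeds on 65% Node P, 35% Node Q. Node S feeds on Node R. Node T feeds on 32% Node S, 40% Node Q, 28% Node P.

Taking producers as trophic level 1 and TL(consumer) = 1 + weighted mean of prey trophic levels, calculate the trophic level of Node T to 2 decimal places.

2.64

Node R: 1 + (0.65×1 + 0.35×1) = 2
Node S: 1 + 2 = 3
Node T: 1 + (0.32×3 + 0.4×1 + 0.28×1) = 2.64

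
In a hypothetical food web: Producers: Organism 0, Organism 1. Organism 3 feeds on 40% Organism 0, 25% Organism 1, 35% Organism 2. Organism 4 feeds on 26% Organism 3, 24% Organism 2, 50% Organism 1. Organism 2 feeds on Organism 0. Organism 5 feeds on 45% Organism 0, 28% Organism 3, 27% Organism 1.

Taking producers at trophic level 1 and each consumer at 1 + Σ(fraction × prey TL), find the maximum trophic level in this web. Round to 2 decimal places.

Organism 2: 1 + 1 = 2
Organism 3: 1 + (0.4×1 + 0.25×1 + 0.35×2) = 2.35
Organism 4: 1 + (0.26×2.35 + 0.24×2 + 0.5×1) = 2.591
Organism 5: 1 + (0.45×1 + 0.28×2.35 + 0.27×1) = 2.378

2.59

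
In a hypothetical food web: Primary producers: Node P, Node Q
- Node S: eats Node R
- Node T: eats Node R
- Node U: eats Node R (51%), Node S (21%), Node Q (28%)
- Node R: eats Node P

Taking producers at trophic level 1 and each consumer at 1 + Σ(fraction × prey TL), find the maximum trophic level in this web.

3

Node R: 1 + 1 = 2
Node S: 1 + 2 = 3
Node T: 1 + 2 = 3
Node U: 1 + (0.51×2 + 0.21×3 + 0.28×1) = 2.93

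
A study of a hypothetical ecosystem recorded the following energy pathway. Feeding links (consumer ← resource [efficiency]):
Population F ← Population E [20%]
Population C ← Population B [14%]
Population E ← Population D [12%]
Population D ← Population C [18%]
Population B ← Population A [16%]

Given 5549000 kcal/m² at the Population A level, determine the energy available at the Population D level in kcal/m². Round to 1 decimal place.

Population B: 5549000 × 0.16 = 887840 kcal/m²
Population C: 887840 × 0.14 = 124297.6 kcal/m²
Population D: 124297.6 × 0.18 = 22373.568 kcal/m²

22373.6 kcal/m²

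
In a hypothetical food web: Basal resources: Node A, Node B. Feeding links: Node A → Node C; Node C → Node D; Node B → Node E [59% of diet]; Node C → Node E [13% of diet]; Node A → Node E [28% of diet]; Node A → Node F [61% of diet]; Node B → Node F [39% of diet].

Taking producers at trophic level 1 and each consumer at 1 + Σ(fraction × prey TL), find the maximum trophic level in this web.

Node C: 1 + 1 = 2
Node D: 1 + 2 = 3
Node E: 1 + (0.59×1 + 0.13×2 + 0.28×1) = 2.13
Node F: 1 + (0.61×1 + 0.39×1) = 2

3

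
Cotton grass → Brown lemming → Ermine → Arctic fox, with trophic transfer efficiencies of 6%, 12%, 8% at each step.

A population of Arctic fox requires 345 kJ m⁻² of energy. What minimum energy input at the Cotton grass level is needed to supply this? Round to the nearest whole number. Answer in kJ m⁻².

598958 kJ m⁻²

Cumulative transfer efficiency: 0.06 × 0.12 × 0.08 = 0.000576
Cotton grass energy = 345 / 0.000576 = 598958 kJ m⁻²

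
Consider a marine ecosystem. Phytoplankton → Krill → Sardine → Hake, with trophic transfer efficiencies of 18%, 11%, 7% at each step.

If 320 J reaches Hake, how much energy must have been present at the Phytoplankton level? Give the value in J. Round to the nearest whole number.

Cumulative transfer efficiency: 0.18 × 0.11 × 0.07 = 0.001386
Phytoplankton energy = 320 / 0.001386 = 230880 J

230880 J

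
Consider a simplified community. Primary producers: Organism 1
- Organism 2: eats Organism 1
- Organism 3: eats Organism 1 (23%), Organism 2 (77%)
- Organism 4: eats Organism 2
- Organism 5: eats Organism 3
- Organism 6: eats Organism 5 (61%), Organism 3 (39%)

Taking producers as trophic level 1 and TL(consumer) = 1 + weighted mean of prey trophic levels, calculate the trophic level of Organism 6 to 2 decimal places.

Organism 2: 1 + 1 = 2
Organism 3: 1 + (0.23×1 + 0.77×2) = 2.77
Organism 4: 1 + 2 = 3
Organism 5: 1 + 2.77 = 3.77
Organism 6: 1 + (0.61×3.77 + 0.39×2.77) = 4.38

4.38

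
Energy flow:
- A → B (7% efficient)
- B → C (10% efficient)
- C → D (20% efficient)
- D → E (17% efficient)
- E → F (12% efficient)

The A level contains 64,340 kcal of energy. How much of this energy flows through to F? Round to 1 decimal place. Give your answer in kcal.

1.8 kcal

B: 64340 × 0.07 = 4503.8 kcal
C: 4503.8 × 0.1 = 450.38 kcal
D: 450.38 × 0.2 = 90.076 kcal
E: 90.076 × 0.17 = 15.31292 kcal
F: 15.31292 × 0.12 = 1.8375504 kcal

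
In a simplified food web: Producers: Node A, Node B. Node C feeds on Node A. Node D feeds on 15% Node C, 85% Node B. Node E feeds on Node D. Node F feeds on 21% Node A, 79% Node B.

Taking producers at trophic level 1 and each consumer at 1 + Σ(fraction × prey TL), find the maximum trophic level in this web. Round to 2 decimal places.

3.15

Node C: 1 + 1 = 2
Node D: 1 + (0.15×2 + 0.85×1) = 2.15
Node E: 1 + 2.15 = 3.15
Node F: 1 + (0.21×1 + 0.79×1) = 2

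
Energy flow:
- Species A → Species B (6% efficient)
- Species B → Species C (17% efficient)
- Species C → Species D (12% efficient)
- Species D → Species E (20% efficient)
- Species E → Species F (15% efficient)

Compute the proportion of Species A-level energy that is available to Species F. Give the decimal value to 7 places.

Product of link efficiencies: 0.06 × 0.17 × 0.12 × 0.2 × 0.15 = 0.00003672

0.0000367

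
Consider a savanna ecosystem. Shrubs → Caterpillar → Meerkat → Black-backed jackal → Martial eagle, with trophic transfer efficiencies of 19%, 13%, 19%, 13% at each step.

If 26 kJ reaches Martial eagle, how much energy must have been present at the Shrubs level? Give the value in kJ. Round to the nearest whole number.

42617 kJ

Cumulative transfer efficiency: 0.19 × 0.13 × 0.19 × 0.13 = 0.00061009
Shrubs energy = 26 / 0.00061009 = 42617 kJ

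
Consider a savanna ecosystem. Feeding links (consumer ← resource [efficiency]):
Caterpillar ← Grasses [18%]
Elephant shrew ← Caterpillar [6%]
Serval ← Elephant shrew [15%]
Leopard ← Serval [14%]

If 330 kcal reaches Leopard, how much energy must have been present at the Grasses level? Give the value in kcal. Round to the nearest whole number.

1455026 kcal

Cumulative transfer efficiency: 0.18 × 0.06 × 0.15 × 0.14 = 0.0002268
Grasses energy = 330 / 0.0002268 = 1455026 kcal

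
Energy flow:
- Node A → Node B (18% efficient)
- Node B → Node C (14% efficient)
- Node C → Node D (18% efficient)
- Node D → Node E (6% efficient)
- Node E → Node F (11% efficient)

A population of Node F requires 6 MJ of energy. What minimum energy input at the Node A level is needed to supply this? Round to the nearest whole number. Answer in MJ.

200417 MJ

Cumulative transfer efficiency: 0.18 × 0.14 × 0.18 × 0.06 × 0.11 = 0.0000299376
Node A energy = 6 / 0.0000299376 = 200417 MJ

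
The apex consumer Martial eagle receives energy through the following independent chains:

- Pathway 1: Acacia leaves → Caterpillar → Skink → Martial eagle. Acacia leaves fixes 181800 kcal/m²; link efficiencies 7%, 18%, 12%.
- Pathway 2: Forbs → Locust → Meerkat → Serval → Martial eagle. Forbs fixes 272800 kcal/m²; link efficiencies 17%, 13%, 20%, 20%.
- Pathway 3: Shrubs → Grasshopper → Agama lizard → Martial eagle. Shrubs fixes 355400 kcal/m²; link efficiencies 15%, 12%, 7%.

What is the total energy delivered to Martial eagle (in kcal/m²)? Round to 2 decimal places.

963.84 kcal/m²

Pathway 1: 181800 × 0.07 × 0.18 × 0.12 = 274.8816 kcal/m²
Pathway 2: 272800 × 0.17 × 0.13 × 0.2 × 0.2 = 241.1552 kcal/m²
Pathway 3: 355400 × 0.15 × 0.12 × 0.07 = 447.804 kcal/m²
Total at Martial eagle: 274.8816 + 241.1552 + 447.804 = 963.8408 kcal/m²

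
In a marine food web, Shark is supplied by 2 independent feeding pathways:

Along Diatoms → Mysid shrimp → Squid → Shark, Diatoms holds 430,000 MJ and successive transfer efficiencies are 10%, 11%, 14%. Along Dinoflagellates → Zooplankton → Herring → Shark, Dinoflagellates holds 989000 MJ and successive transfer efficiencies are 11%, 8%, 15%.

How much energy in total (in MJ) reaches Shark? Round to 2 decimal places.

Via Diatoms: 430000 × 0.1 × 0.11 × 0.14 = 662.2 MJ
Via Dinoflagellates: 989000 × 0.11 × 0.08 × 0.15 = 1305.48 MJ
Total at Shark: 662.2 + 1305.48 = 1967.68 MJ

1967.68 MJ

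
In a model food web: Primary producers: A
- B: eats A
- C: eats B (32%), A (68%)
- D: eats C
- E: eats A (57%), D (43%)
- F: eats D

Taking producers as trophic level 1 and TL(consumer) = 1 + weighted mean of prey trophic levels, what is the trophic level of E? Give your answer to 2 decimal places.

3.00

B: 1 + 1 = 2
C: 1 + (0.32×2 + 0.68×1) = 2.32
D: 1 + 2.32 = 3.32
E: 1 + (0.57×1 + 0.43×3.32) = 2.9976
F: 1 + 3.32 = 4.32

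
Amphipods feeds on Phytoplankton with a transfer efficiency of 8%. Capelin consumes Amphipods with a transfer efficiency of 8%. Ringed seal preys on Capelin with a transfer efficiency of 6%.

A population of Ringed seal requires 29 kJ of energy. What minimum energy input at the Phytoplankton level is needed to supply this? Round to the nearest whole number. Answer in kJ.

Cumulative transfer efficiency: 0.08 × 0.08 × 0.06 = 0.000384
Phytoplankton energy = 29 / 0.000384 = 75521 kJ

75521 kJ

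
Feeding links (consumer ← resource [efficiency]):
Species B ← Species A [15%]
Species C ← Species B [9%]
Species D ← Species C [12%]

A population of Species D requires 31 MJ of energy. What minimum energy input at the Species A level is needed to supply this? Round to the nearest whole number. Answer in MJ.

Cumulative transfer efficiency: 0.15 × 0.09 × 0.12 = 0.00162
Species A energy = 31 / 0.00162 = 19136 MJ

19136 MJ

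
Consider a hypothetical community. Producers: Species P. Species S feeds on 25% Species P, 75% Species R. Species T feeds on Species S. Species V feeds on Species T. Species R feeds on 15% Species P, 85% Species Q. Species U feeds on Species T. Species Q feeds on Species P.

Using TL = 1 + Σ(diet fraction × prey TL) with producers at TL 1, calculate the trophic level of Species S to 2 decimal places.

3.39

Species Q: 1 + 1 = 2
Species R: 1 + (0.15×1 + 0.85×2) = 2.85
Species S: 1 + (0.25×1 + 0.75×2.85) = 3.3875
Species T: 1 + 3.3875 = 4.3875
Species U: 1 + 4.3875 = 5.3875
Species V: 1 + 4.3875 = 5.3875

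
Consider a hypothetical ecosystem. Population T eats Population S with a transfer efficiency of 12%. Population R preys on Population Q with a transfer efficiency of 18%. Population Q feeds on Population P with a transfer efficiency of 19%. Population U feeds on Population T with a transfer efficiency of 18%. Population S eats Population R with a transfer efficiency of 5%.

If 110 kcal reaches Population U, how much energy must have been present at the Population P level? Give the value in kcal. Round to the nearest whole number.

2978124 kcal

Cumulative transfer efficiency: 0.19 × 0.18 × 0.05 × 0.12 × 0.18 = 0.000036936
Population P energy = 110 / 0.000036936 = 2978124 kcal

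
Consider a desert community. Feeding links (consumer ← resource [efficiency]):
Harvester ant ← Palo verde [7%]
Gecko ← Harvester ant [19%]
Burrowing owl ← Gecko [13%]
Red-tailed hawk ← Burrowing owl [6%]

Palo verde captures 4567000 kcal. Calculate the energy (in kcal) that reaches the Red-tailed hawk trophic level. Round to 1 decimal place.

Harvester ant: 4567000 × 0.07 = 319690 kcal
Gecko: 319690 × 0.19 = 60741.1 kcal
Burrowing owl: 60741.1 × 0.13 = 7896.343 kcal
Red-tailed hawk: 7896.343 × 0.06 = 473.78058 kcal

473.8 kcal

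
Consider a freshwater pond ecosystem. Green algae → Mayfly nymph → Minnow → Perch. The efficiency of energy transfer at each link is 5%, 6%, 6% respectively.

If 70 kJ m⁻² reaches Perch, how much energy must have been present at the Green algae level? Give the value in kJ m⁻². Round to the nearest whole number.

388889 kJ m⁻²

Cumulative transfer efficiency: 0.05 × 0.06 × 0.06 = 0.00018
Green algae energy = 70 / 0.00018 = 388889 kJ m⁻²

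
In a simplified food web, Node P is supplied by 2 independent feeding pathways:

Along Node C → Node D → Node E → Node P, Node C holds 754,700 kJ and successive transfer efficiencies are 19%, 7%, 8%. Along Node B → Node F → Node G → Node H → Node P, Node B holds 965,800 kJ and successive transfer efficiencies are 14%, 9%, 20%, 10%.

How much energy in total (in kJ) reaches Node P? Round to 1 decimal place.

Via Node C: 754700 × 0.19 × 0.07 × 0.08 = 803.0008 kJ
Via Node B: 965800 × 0.14 × 0.09 × 0.2 × 0.1 = 243.3816 kJ
Total at Node P: 803.0008 + 243.3816 = 1046.3824 kJ

1046.4 kJ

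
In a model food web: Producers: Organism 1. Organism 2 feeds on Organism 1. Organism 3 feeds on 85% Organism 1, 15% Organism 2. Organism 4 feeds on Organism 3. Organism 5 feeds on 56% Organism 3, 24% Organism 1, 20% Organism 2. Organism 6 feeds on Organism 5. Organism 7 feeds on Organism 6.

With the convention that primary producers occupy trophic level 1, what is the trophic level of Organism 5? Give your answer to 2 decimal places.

Organism 2: 1 + 1 = 2
Organism 3: 1 + (0.85×1 + 0.15×2) = 2.15
Organism 4: 1 + 2.15 = 3.15
Organism 5: 1 + (0.56×2.15 + 0.24×1 + 0.2×2) = 2.844
Organism 6: 1 + 2.844 = 3.844
Organism 7: 1 + 3.844 = 4.844

2.84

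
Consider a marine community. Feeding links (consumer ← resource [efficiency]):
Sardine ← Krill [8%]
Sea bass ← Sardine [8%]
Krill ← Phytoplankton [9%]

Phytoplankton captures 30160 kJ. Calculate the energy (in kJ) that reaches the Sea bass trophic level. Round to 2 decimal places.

Krill: 30160 × 0.09 = 2714.4 kJ
Sardine: 2714.4 × 0.08 = 217.152 kJ
Sea bass: 217.152 × 0.08 = 17.37216 kJ

17.37 kJ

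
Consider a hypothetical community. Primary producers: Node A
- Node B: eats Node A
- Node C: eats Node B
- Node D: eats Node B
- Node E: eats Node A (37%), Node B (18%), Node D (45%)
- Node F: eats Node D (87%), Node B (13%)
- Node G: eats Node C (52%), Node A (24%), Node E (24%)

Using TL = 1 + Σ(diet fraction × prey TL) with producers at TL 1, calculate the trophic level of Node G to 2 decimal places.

Node B: 1 + 1 = 2
Node C: 1 + 2 = 3
Node D: 1 + 2 = 3
Node E: 1 + (0.37×1 + 0.18×2 + 0.45×3) = 3.08
Node F: 1 + (0.87×3 + 0.13×2) = 3.87
Node G: 1 + (0.52×3 + 0.24×1 + 0.24×3.08) = 3.5392

3.54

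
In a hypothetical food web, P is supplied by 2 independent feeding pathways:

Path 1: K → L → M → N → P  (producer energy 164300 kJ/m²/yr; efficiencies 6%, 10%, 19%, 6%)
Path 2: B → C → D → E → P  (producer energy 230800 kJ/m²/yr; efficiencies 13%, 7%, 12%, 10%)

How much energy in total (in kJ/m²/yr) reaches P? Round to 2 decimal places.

36.44 kJ/m²/yr

Path 1: 164300 × 0.06 × 0.1 × 0.19 × 0.06 = 11.23812 kJ/m²/yr
Path 2: 230800 × 0.13 × 0.07 × 0.12 × 0.1 = 25.20336 kJ/m²/yr
Total at P: 11.23812 + 25.20336 = 36.44148 kJ/m²/yr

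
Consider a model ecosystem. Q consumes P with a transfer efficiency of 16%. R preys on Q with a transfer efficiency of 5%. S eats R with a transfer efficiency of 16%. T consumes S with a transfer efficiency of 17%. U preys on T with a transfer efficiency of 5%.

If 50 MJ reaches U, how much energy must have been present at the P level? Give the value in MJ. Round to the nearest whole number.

Cumulative transfer efficiency: 0.16 × 0.05 × 0.16 × 0.17 × 0.05 = 0.00001088
P energy = 50 / 0.00001088 = 4595588 MJ

4595588 MJ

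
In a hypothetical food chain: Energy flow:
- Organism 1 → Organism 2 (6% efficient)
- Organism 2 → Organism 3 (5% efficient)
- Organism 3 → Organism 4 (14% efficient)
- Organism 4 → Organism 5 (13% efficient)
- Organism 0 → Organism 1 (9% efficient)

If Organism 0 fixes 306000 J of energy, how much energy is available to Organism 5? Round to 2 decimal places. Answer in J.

1.50 J

Organism 1: 306000 × 0.09 = 27540 J
Organism 2: 27540 × 0.06 = 1652.4 J
Organism 3: 1652.4 × 0.05 = 82.62 J
Organism 4: 82.62 × 0.14 = 11.5668 J
Organism 5: 11.5668 × 0.13 = 1.503684 J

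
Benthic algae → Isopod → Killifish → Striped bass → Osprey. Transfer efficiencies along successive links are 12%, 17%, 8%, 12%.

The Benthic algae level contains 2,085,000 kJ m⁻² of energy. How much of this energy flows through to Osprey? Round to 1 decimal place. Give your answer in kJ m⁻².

Isopod: 2085000 × 0.12 = 250200 kJ m⁻²
Killifish: 250200 × 0.17 = 42534 kJ m⁻²
Striped bass: 42534 × 0.08 = 3402.72 kJ m⁻²
Osprey: 3402.72 × 0.12 = 408.3264 kJ m⁻²

408.3 kJ m⁻²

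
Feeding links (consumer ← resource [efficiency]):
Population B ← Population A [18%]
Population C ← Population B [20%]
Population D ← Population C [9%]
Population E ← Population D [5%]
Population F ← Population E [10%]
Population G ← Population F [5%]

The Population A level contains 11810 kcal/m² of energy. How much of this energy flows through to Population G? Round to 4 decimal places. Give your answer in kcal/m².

0.0096 kcal/m²

Population B: 11810 × 0.18 = 2125.8 kcal/m²
Population C: 2125.8 × 0.2 = 425.16 kcal/m²
Population D: 425.16 × 0.09 = 38.2644 kcal/m²
Population E: 38.2644 × 0.05 = 1.91322 kcal/m²
Population F: 1.91322 × 0.1 = 0.191322 kcal/m²
Population G: 0.191322 × 0.05 = 0.0095661 kcal/m²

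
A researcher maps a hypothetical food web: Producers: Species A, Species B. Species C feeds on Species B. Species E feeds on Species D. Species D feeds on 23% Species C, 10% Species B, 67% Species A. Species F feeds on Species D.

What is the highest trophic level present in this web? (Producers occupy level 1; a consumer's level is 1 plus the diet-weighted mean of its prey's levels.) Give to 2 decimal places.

3.23

Species C: 1 + 1 = 2
Species D: 1 + (0.23×2 + 0.1×1 + 0.67×1) = 2.23
Species E: 1 + 2.23 = 3.23
Species F: 1 + 2.23 = 3.23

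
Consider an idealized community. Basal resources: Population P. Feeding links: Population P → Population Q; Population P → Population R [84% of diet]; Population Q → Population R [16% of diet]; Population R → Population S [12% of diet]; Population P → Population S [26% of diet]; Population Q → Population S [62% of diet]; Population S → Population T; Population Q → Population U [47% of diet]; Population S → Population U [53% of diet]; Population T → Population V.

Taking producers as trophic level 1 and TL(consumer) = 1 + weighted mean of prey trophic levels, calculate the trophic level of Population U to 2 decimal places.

3.40

Population Q: 1 + 1 = 2
Population R: 1 + (0.84×1 + 0.16×2) = 2.16
Population S: 1 + (0.12×2.16 + 0.26×1 + 0.62×2) = 2.7592
Population T: 1 + 2.7592 = 3.7592
Population U: 1 + (0.47×2 + 0.53×2.7592) = 3.402376
Population V: 1 + 3.7592 = 4.7592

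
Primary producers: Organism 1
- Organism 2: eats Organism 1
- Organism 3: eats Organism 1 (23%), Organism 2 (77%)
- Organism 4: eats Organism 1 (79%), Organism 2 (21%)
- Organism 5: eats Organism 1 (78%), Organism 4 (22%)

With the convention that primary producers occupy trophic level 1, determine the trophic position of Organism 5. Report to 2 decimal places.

Organism 2: 1 + 1 = 2
Organism 3: 1 + (0.23×1 + 0.77×2) = 2.77
Organism 4: 1 + (0.79×1 + 0.21×2) = 2.21
Organism 5: 1 + (0.78×1 + 0.22×2.21) = 2.2662

2.27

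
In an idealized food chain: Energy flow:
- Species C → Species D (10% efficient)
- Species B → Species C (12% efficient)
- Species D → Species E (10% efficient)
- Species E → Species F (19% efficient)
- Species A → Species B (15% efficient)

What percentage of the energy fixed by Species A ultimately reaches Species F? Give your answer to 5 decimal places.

0.00342%

Product of link efficiencies: 0.15 × 0.12 × 0.1 × 0.1 × 0.19 = 0.0000342
As a percentage: 0.0000342 × 100 = 0.00342%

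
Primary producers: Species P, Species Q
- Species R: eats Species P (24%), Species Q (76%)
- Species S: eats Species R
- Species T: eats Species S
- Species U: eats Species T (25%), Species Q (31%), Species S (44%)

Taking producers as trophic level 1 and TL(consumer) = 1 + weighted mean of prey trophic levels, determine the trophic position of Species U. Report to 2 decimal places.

Species R: 1 + (0.24×1 + 0.76×1) = 2
Species S: 1 + 2 = 3
Species T: 1 + 3 = 4
Species U: 1 + (0.25×4 + 0.31×1 + 0.44×3) = 3.63

3.63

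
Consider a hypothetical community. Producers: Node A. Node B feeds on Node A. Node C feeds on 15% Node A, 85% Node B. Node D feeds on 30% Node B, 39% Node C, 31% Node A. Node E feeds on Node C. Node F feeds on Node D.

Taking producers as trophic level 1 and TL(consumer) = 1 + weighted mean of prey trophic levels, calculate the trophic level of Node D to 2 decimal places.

3.02

Node B: 1 + 1 = 2
Node C: 1 + (0.15×1 + 0.85×2) = 2.85
Node D: 1 + (0.3×2 + 0.39×2.85 + 0.31×1) = 3.0215
Node E: 1 + 2.85 = 3.85
Node F: 1 + 3.0215 = 4.0215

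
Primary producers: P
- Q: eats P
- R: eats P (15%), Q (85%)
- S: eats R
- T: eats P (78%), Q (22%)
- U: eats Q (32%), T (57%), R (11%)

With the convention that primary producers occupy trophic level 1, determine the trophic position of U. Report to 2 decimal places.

3.22

Q: 1 + 1 = 2
R: 1 + (0.15×1 + 0.85×2) = 2.85
S: 1 + 2.85 = 3.85
T: 1 + (0.78×1 + 0.22×2) = 2.22
U: 1 + (0.32×2 + 0.57×2.22 + 0.11×2.85) = 3.2189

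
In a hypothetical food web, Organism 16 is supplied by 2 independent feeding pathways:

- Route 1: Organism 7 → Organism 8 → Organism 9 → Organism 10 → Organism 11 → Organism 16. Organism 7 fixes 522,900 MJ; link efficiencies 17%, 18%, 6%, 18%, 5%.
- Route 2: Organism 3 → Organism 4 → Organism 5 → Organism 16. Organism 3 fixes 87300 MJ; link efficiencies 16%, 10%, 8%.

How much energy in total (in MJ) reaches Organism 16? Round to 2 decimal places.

120.38 MJ

Route 1: 522900 × 0.17 × 0.18 × 0.06 × 0.18 × 0.05 = 8.6403996 MJ
Route 2: 87300 × 0.16 × 0.1 × 0.08 = 111.744 MJ
Total at Organism 16: 8.6403996 + 111.744 = 120.3843996 MJ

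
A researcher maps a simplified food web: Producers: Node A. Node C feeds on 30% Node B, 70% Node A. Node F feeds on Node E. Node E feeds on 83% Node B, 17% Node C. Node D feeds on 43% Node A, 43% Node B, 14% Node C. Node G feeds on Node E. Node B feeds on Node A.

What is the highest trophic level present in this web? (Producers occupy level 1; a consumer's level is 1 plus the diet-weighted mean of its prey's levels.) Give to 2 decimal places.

Node B: 1 + 1 = 2
Node C: 1 + (0.3×2 + 0.7×1) = 2.3
Node D: 1 + (0.43×1 + 0.43×2 + 0.14×2.3) = 2.612
Node E: 1 + (0.83×2 + 0.17×2.3) = 3.051
Node F: 1 + 3.051 = 4.051
Node G: 1 + 3.051 = 4.051

4.05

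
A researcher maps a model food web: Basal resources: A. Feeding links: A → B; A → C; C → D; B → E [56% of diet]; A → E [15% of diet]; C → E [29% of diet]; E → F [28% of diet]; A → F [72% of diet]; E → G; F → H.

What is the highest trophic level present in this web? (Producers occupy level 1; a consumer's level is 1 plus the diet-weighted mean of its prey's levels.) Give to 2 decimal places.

3.85

B: 1 + 1 = 2
C: 1 + 1 = 2
D: 1 + 2 = 3
E: 1 + (0.56×2 + 0.15×1 + 0.29×2) = 2.85
F: 1 + (0.28×2.85 + 0.72×1) = 2.518
G: 1 + 2.85 = 3.85
H: 1 + 2.518 = 3.518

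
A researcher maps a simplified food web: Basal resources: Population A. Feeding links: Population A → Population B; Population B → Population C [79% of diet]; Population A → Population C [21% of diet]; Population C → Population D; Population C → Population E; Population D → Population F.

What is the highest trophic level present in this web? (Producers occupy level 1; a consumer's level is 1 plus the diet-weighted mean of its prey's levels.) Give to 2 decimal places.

4.79

Population B: 1 + 1 = 2
Population C: 1 + (0.79×2 + 0.21×1) = 2.79
Population D: 1 + 2.79 = 3.79
Population E: 1 + 2.79 = 3.79
Population F: 1 + 3.79 = 4.79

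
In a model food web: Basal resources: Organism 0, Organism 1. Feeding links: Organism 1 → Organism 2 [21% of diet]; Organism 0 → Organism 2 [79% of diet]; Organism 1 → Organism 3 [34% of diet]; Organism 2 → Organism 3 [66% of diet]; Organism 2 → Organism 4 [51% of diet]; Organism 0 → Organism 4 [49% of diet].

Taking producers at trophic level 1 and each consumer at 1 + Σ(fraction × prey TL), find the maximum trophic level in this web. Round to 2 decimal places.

Organism 2: 1 + (0.21×1 + 0.79×1) = 2
Organism 3: 1 + (0.34×1 + 0.66×2) = 2.66
Organism 4: 1 + (0.51×2 + 0.49×1) = 2.51

2.66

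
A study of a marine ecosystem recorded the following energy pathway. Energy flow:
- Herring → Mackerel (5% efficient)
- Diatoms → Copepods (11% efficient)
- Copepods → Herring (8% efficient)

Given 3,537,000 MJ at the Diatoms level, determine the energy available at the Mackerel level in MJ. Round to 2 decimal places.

Copepods: 3537000 × 0.11 = 389070 MJ
Herring: 389070 × 0.08 = 31125.6 MJ
Mackerel: 31125.6 × 0.05 = 1556.28 MJ

1556.28 MJ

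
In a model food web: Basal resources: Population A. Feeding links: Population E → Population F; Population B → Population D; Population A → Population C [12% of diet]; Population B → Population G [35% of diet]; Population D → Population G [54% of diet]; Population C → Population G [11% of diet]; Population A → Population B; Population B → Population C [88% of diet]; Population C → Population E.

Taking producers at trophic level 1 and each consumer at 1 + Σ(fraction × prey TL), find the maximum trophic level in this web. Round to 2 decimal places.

Population B: 1 + 1 = 2
Population C: 1 + (0.12×1 + 0.88×2) = 2.88
Population D: 1 + 2 = 3
Population E: 1 + 2.88 = 3.88
Population F: 1 + 3.88 = 4.88
Population G: 1 + (0.35×2 + 0.11×2.88 + 0.54×3) = 3.6368

4.88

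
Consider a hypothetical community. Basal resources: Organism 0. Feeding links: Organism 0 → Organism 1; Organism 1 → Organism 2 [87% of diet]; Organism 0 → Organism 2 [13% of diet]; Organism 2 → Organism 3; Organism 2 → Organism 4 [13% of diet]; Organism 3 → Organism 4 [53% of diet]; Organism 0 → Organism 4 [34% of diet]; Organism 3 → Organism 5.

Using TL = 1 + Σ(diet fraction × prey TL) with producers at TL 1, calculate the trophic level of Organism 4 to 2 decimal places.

Organism 1: 1 + 1 = 2
Organism 2: 1 + (0.87×2 + 0.13×1) = 2.87
Organism 3: 1 + 2.87 = 3.87
Organism 4: 1 + (0.13×2.87 + 0.53×3.87 + 0.34×1) = 3.7642
Organism 5: 1 + 3.87 = 4.87

3.76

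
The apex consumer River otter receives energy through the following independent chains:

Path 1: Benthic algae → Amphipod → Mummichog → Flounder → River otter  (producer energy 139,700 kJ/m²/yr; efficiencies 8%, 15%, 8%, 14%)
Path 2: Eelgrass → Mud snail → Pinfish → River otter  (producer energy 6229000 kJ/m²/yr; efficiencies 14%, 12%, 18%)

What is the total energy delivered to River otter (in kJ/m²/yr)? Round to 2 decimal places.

Path 1: 139700 × 0.08 × 0.15 × 0.08 × 0.14 = 18.77568 kJ/m²/yr
Path 2: 6229000 × 0.14 × 0.12 × 0.18 = 18836.496 kJ/m²/yr
Total at River otter: 18.77568 + 18836.496 = 18855.27168 kJ/m²/yr

18855.27 kJ/m²/yr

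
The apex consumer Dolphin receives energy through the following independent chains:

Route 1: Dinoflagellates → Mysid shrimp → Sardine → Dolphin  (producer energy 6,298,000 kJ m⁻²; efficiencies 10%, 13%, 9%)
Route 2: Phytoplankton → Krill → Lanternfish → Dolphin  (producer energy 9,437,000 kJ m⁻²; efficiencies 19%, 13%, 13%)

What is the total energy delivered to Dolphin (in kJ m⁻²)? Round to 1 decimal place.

37670.9 kJ m⁻²

Route 1: 6298000 × 0.1 × 0.13 × 0.09 = 7368.66 kJ m⁻²
Route 2: 9437000 × 0.19 × 0.13 × 0.13 = 30302.207 kJ m⁻²
Total at Dolphin: 7368.66 + 30302.207 = 37670.867 kJ m⁻²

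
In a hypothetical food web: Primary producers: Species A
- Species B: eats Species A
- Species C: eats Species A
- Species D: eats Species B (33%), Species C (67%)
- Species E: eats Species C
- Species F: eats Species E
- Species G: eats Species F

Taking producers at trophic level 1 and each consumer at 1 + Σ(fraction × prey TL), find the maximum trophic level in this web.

Species B: 1 + 1 = 2
Species C: 1 + 1 = 2
Species D: 1 + (0.33×2 + 0.67×2) = 3
Species E: 1 + 2 = 3
Species F: 1 + 3 = 4
Species G: 1 + 4 = 5

5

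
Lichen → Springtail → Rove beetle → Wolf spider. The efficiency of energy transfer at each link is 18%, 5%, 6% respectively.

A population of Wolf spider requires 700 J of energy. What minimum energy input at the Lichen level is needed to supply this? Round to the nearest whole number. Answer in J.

Cumulative transfer efficiency: 0.18 × 0.05 × 0.06 = 0.00054
Lichen energy = 700 / 0.00054 = 1296296 J

1296296 J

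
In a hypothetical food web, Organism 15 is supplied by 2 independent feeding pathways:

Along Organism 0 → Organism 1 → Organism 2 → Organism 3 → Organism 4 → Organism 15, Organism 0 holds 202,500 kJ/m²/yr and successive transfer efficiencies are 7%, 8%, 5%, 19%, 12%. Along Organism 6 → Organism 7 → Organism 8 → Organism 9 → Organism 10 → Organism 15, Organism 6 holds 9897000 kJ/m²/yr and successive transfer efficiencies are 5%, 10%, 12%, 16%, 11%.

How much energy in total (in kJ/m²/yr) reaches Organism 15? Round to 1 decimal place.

105.8 kJ/m²/yr

Via Organism 0: 202500 × 0.07 × 0.08 × 0.05 × 0.19 × 0.12 = 1.29276 kJ/m²/yr
Via Organism 6: 9897000 × 0.05 × 0.1 × 0.12 × 0.16 × 0.11 = 104.51232 kJ/m²/yr
Total at Organism 15: 1.29276 + 104.51232 = 105.80508 kJ/m²/yr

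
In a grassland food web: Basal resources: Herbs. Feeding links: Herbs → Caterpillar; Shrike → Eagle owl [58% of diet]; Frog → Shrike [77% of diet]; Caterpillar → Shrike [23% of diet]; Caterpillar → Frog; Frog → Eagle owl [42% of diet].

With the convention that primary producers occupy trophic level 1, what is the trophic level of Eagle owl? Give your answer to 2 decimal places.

Caterpillar: 1 + 1 = 2
Frog: 1 + 2 = 3
Shrike: 1 + (0.23×2 + 0.77×3) = 3.77
Eagle owl: 1 + (0.42×3 + 0.58×3.77) = 4.4466

4.45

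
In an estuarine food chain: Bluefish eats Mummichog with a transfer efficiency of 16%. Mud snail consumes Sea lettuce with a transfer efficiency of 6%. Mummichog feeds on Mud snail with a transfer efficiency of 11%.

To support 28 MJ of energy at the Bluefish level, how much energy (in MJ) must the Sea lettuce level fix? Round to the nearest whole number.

26515 MJ

Cumulative transfer efficiency: 0.06 × 0.11 × 0.16 = 0.001056
Sea lettuce energy = 28 / 0.001056 = 26515 MJ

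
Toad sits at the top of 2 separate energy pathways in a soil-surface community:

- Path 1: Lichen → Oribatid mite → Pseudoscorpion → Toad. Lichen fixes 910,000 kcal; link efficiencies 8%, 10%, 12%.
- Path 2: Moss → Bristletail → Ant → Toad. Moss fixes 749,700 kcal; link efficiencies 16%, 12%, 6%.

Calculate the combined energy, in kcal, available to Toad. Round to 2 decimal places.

1737.25 kcal

Path 1: 910000 × 0.08 × 0.1 × 0.12 = 873.6 kcal
Path 2: 749700 × 0.16 × 0.12 × 0.06 = 863.6544 kcal
Total at Toad: 873.6 + 863.6544 = 1737.2544 kcal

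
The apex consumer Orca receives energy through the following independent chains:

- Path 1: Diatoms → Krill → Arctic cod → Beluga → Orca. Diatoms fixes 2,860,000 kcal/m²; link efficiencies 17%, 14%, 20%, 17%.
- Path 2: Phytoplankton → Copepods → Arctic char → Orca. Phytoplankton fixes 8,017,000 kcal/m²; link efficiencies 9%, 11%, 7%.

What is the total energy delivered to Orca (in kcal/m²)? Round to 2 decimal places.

7870.09 kcal/m²

Path 1: 2860000 × 0.17 × 0.14 × 0.2 × 0.17 = 2314.312 kcal/m²
Path 2: 8017000 × 0.09 × 0.11 × 0.07 = 5555.781 kcal/m²
Total at Orca: 2314.312 + 5555.781 = 7870.093 kcal/m²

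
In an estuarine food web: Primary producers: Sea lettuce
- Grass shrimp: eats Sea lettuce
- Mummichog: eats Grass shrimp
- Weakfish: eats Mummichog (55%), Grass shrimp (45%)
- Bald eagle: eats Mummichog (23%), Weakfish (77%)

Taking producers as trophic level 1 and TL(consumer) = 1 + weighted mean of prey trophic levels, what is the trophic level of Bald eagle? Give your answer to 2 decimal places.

Grass shrimp: 1 + 1 = 2
Mummichog: 1 + 2 = 3
Weakfish: 1 + (0.55×3 + 0.45×2) = 3.55
Bald eagle: 1 + (0.23×3 + 0.77×3.55) = 4.4235

4.42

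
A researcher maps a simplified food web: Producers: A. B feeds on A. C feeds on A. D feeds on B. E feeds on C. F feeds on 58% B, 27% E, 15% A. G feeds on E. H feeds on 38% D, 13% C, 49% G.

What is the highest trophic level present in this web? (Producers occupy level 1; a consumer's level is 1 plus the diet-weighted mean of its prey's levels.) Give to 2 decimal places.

4.36

B: 1 + 1 = 2
C: 1 + 1 = 2
D: 1 + 2 = 3
E: 1 + 2 = 3
F: 1 + (0.58×2 + 0.27×3 + 0.15×1) = 3.12
G: 1 + 3 = 4
H: 1 + (0.38×3 + 0.13×2 + 0.49×4) = 4.36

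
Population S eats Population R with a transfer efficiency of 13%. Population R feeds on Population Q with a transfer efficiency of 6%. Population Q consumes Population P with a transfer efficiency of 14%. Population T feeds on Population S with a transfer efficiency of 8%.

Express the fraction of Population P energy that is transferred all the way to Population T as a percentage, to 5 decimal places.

0.00874%

Product of link efficiencies: 0.14 × 0.06 × 0.13 × 0.08 = 0.00008736
As a percentage: 0.00008736 × 100 = 0.00874%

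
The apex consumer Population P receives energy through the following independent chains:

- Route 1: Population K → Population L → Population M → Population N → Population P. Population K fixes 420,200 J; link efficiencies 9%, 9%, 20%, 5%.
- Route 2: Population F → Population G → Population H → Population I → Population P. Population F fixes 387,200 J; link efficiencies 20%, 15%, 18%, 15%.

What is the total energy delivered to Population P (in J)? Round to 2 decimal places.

347.67 J

Route 1: 420200 × 0.09 × 0.09 × 0.2 × 0.05 = 34.0362 J
Route 2: 387200 × 0.2 × 0.15 × 0.18 × 0.15 = 313.632 J
Total at Population P: 34.0362 + 313.632 = 347.6682 J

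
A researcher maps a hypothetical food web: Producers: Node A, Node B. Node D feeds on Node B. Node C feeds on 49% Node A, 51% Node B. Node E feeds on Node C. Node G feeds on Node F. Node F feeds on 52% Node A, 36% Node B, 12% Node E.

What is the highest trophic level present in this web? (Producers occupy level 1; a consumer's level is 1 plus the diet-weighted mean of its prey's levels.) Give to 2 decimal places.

3.24

Node C: 1 + (0.49×1 + 0.51×1) = 2
Node D: 1 + 1 = 2
Node E: 1 + 2 = 3
Node F: 1 + (0.52×1 + 0.36×1 + 0.12×3) = 2.24
Node G: 1 + 2.24 = 3.24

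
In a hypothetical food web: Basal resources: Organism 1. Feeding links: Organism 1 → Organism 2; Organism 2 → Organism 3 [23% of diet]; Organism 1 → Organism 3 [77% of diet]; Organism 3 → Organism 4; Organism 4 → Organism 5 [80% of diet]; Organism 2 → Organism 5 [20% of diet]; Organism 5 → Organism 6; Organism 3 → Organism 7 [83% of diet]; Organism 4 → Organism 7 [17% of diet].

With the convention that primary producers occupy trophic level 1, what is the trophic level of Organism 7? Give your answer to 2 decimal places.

Organism 2: 1 + 1 = 2
Organism 3: 1 + (0.23×2 + 0.77×1) = 2.23
Organism 4: 1 + 2.23 = 3.23
Organism 5: 1 + (0.8×3.23 + 0.2×2) = 3.984
Organism 6: 1 + 3.984 = 4.984
Organism 7: 1 + (0.83×2.23 + 0.17×3.23) = 3.4

3.40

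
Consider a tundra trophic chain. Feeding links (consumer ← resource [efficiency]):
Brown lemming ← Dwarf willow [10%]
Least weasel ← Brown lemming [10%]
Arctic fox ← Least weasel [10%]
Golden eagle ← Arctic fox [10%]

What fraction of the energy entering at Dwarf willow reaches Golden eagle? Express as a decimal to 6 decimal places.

0.000100

Product of link efficiencies: 0.1 × 0.1 × 0.1 × 0.1 = 0.0001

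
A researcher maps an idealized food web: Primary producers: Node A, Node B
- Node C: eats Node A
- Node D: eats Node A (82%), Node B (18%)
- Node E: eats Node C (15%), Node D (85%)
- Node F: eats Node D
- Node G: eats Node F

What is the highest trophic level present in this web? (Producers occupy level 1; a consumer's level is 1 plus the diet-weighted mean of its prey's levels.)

4

Node C: 1 + 1 = 2
Node D: 1 + (0.82×1 + 0.18×1) = 2
Node E: 1 + (0.15×2 + 0.85×2) = 3
Node F: 1 + 2 = 3
Node G: 1 + 3 = 4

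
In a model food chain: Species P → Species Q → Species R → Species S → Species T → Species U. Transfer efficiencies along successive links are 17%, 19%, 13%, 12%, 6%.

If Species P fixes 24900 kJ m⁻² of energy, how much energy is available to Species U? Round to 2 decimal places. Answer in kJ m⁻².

Species Q: 24900 × 0.17 = 4233 kJ m⁻²
Species R: 4233 × 0.19 = 804.27 kJ m⁻²
Species S: 804.27 × 0.13 = 104.5551 kJ m⁻²
Species T: 104.5551 × 0.12 = 12.546612 kJ m⁻²
Species U: 12.546612 × 0.06 = 0.75279672 kJ m⁻²

0.75 kJ m⁻²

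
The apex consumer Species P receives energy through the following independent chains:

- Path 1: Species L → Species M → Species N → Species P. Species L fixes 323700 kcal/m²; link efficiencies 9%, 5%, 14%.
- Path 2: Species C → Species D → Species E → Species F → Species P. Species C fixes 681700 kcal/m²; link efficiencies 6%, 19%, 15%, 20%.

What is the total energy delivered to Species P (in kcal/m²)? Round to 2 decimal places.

437.07 kcal/m²

Path 1: 323700 × 0.09 × 0.05 × 0.14 = 203.931 kcal/m²
Path 2: 681700 × 0.06 × 0.19 × 0.15 × 0.2 = 233.1414 kcal/m²
Total at Species P: 203.931 + 233.1414 = 437.0724 kcal/m²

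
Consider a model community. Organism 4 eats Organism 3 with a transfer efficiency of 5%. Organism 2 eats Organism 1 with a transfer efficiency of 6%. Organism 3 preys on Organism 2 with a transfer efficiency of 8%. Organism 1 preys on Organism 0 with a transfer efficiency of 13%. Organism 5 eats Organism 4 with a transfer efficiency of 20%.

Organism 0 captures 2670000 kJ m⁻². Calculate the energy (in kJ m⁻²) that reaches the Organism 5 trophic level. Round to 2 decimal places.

Organism 1: 2670000 × 0.13 = 347100 kJ m⁻²
Organism 2: 347100 × 0.06 = 20826 kJ m⁻²
Organism 3: 20826 × 0.08 = 1666.08 kJ m⁻²
Organism 4: 1666.08 × 0.05 = 83.304 kJ m⁻²
Organism 5: 83.304 × 0.2 = 16.6608 kJ m⁻²

16.66 kJ m⁻²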